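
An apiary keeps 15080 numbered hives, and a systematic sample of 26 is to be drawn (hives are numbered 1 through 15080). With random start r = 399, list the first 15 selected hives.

399, 979, 1559, 2139, 2719, 3299, 3879, 4459, 5039, 5619, 6199, 6779, 7359, 7939, 8519

k = N/n = 15080/26 = 580
hive 1: 399
hive 2: 399 + 580 = 979
hive 3: 979 + 580 = 1559
hive 4: 1559 + 580 = 2139
hive 5: 2139 + 580 = 2719
hive 6: 2719 + 580 = 3299
hive 7: 3299 + 580 = 3879
hive 8: 3879 + 580 = 4459
hive 9: 4459 + 580 = 5039
hive 10: 5039 + 580 = 5619
hive 11: 5619 + 580 = 6199
hive 12: 6199 + 580 = 6779
hive 13: 6779 + 580 = 7359
hive 14: 7359 + 580 = 7939
hive 15: 7939 + 580 = 8519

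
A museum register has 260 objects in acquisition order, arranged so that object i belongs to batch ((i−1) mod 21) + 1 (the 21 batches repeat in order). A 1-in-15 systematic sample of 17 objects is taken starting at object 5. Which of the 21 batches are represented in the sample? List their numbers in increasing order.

2, 5, 8, 11, 14, 17, 20

Consecutive selections differ by k = 15, so their batch numbers differ by 15 mod 21 = 15.
gcd(15, 21) = 3, so the sample visits 21/3 = 7 distinct residues mod 21.
Start 5 is batch 5; the batches hit are 2, 5, 8, 11, 14, 17, 20.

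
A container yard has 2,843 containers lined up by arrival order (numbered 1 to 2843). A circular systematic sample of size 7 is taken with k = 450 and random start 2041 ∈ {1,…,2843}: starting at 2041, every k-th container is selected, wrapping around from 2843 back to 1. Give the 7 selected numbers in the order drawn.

Selection 1: 2041
Selection 2: 2041 + 450 = 2491
Selection 3: 2491 + 450 = 2941 → 2941 − 2843 = 98
Selection 4: 98 + 450 = 548
Selection 5: 548 + 450 = 998
Selection 6: 998 + 450 = 1448
Selection 7: 1448 + 450 = 1898

2041, 2491, 98, 548, 998, 1448, 1898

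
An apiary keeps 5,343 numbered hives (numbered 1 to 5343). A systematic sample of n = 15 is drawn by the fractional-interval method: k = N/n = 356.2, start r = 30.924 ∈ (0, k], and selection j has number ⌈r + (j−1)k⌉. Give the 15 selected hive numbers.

j=1: r + 0k = 30.924 → ⌈·⌉ = 31
j=2: r + 1k = 387.124 → ⌈·⌉ = 388
j=3: r + 2k = 743.324 → ⌈·⌉ = 744
j=4: r + 3k = 1099.524 → ⌈·⌉ = 1100
j=5: r + 4k = 1455.724 → ⌈·⌉ = 1456
j=6: r + 5k = 1811.924 → ⌈·⌉ = 1812
j=7: r + 6k = 2168.124 → ⌈·⌉ = 2169
j=8: r + 7k = 2524.324 → ⌈·⌉ = 2525
j=9: r + 8k = 2880.524 → ⌈·⌉ = 2881
j=10: r + 9k = 3236.724 → ⌈·⌉ = 3237
j=11: r + 10k = 3592.924 → ⌈·⌉ = 3593
j=12: r + 11k = 3949.124 → ⌈·⌉ = 3950
j=13: r + 12k = 4305.324 → ⌈·⌉ = 4306
j=14: r + 13k = 4661.524 → ⌈·⌉ = 4662
j=15: r + 14k = 5017.724 → ⌈·⌉ = 5018

31, 388, 744, 1100, 1456, 1812, 2169, 2525, 2881, 3237, 3593, 3950, 4306, 4662, 5018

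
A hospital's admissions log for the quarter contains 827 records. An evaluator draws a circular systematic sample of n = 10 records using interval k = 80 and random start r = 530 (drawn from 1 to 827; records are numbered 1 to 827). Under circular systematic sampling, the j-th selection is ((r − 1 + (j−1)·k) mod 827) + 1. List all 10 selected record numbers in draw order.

Selection 1: 530
Selection 2: 530 + 80 = 610
Selection 3: 610 + 80 = 690
Selection 4: 690 + 80 = 770
Selection 5: 770 + 80 = 850 → 850 − 827 = 23
Selection 6: 23 + 80 = 103
Selection 7: 103 + 80 = 183
Selection 8: 183 + 80 = 263
Selection 9: 263 + 80 = 343
Selection 10: 343 + 80 = 423

530, 610, 690, 770, 23, 103, 183, 263, 343, 423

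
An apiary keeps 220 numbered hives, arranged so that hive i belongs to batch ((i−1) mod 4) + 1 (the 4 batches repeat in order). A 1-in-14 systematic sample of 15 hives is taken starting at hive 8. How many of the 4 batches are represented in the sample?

2

Consecutive selections differ by k = 14, so their batch numbers differ by 14 mod 4 = 2.
gcd(14, 4) = 2, so the sample visits 4/2 = 2 distinct residues mod 4.
Start 8 is batch 4; the batches hit are 2, 4.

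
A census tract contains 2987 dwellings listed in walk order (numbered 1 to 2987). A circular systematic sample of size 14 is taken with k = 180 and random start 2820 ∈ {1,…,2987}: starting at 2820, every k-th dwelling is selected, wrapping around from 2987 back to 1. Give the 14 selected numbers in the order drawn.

Selection 1: 2820
Selection 2: 2820 + 180 = 3000 → 3000 − 2987 = 13
Selection 3: 13 + 180 = 193
Selection 4: 193 + 180 = 373
Selection 5: 373 + 180 = 553
Selection 6: 553 + 180 = 733
Selection 7: 733 + 180 = 913
Selection 8: 913 + 180 = 1093
Selection 9: 1093 + 180 = 1273
Selection 10: 1273 + 180 = 1453
Selection 11: 1453 + 180 = 1633
Selection 12: 1633 + 180 = 1813
Selection 13: 1813 + 180 = 1993
Selection 14: 1993 + 180 = 2173

2820, 13, 193, 373, 553, 733, 913, 1093, 1273, 1453, 1633, 1813, 1993, 2173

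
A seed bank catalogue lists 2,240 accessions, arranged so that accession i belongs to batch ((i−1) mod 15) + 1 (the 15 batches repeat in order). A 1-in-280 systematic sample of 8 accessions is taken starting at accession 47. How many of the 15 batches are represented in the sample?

Consecutive selections differ by k = 280, so their batch numbers differ by 280 mod 15 = 10.
gcd(280, 15) = 5, so the sample visits 15/5 = 3 distinct residues mod 15.
Start 47 is batch 2; the batches hit are 2, 7, 12.

3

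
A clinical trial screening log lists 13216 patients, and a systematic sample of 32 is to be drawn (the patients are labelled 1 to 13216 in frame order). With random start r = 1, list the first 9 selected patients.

k = N/n = 13216/32 = 413
patient 1: 1
patient 2: 1 + 413 = 414
patient 3: 414 + 413 = 827
patient 4: 827 + 413 = 1240
patient 5: 1240 + 413 = 1653
patient 6: 1653 + 413 = 2066
patient 7: 2066 + 413 = 2479
patient 8: 2479 + 413 = 2892
patient 9: 2892 + 413 = 3305

1, 414, 827, 1240, 1653, 2066, 2479, 2892, 3305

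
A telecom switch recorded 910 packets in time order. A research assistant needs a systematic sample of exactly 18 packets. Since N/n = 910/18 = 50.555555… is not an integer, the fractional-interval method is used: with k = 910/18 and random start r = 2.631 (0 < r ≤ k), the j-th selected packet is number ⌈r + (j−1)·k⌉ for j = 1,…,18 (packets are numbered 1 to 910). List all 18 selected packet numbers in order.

3, 54, 104, 155, 205, 256, 306, 357, 408, 458, 509, 559, 610, 660, 711, 761, 812, 863

j=1: r + 0k = 2.631 → ⌈·⌉ = 3
j=2: r + 1k = 53.186555… → ⌈·⌉ = 54
j=3: r + 2k = 103.742111… → ⌈·⌉ = 104
j=4: r + 3k = 154.297666… → ⌈·⌉ = 155
j=5: r + 4k = 204.853222… → ⌈·⌉ = 205
j=6: r + 5k = 255.408777… → ⌈·⌉ = 256
j=7: r + 6k = 305.964333… → ⌈·⌉ = 306
j=8: r + 7k = 356.519888… → ⌈·⌉ = 357
j=9: r + 8k = 407.075444… → ⌈·⌉ = 408
j=10: r + 9k = 457.631 → ⌈·⌉ = 458
j=11: r + 10k = 508.186555… → ⌈·⌉ = 509
j=12: r + 11k = 558.742111… → ⌈·⌉ = 559
j=13: r + 12k = 609.297666… → ⌈·⌉ = 610
j=14: r + 13k = 659.853222… → ⌈·⌉ = 660
j=15: r + 14k = 710.408777… → ⌈·⌉ = 711
j=16: r + 15k = 760.964333… → ⌈·⌉ = 761
j=17: r + 16k = 811.519888… → ⌈·⌉ = 812
j=18: r + 17k = 862.075444… → ⌈·⌉ = 863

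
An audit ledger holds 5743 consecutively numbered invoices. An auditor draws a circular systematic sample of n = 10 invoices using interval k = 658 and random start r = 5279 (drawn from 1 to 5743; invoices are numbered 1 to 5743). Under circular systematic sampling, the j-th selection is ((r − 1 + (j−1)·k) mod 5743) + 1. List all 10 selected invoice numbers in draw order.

Selection 1: 5279
Selection 2: 5279 + 658 = 5937 → 5937 − 5743 = 194
Selection 3: 194 + 658 = 852
Selection 4: 852 + 658 = 1510
Selection 5: 1510 + 658 = 2168
Selection 6: 2168 + 658 = 2826
Selection 7: 2826 + 658 = 3484
Selection 8: 3484 + 658 = 4142
Selection 9: 4142 + 658 = 4800
Selection 10: 4800 + 658 = 5458

5279, 194, 852, 1510, 2168, 2826, 3484, 4142, 4800, 5458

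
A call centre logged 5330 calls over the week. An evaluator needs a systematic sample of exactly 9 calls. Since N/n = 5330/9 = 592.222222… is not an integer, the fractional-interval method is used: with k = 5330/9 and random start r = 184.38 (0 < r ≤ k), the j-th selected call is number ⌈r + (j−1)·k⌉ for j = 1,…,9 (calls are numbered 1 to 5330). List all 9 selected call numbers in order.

185, 777, 1369, 1962, 2554, 3146, 3738, 4330, 4923

j=1: r + 0k = 184.38 → ⌈·⌉ = 185
j=2: r + 1k = 776.602222… → ⌈·⌉ = 777
j=3: r + 2k = 1368.824444… → ⌈·⌉ = 1369
j=4: r + 3k = 1961.046666… → ⌈·⌉ = 1962
j=5: r + 4k = 2553.268888… → ⌈·⌉ = 2554
j=6: r + 5k = 3145.491111… → ⌈·⌉ = 3146
j=7: r + 6k = 3737.713333… → ⌈·⌉ = 3738
j=8: r + 7k = 4329.935555… → ⌈·⌉ = 4330
j=9: r + 8k = 4922.157777… → ⌈·⌉ = 4923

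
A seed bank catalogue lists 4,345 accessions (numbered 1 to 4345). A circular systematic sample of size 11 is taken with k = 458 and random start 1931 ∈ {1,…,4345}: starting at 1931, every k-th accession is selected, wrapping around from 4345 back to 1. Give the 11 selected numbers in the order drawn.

Selection 1: 1931
Selection 2: 1931 + 458 = 2389
Selection 3: 2389 + 458 = 2847
Selection 4: 2847 + 458 = 3305
Selection 5: 3305 + 458 = 3763
Selection 6: 3763 + 458 = 4221
Selection 7: 4221 + 458 = 4679 → 4679 − 4345 = 334
Selection 8: 334 + 458 = 792
Selection 9: 792 + 458 = 1250
Selection 10: 1250 + 458 = 1708
Selection 11: 1708 + 458 = 2166

1931, 2389, 2847, 3305, 3763, 4221, 334, 792, 1250, 1708, 2166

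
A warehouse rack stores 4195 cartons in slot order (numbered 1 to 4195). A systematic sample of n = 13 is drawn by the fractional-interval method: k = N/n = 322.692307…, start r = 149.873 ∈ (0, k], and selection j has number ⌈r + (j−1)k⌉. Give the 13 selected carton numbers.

j=1: r + 0k = 149.873 → ⌈·⌉ = 150
j=2: r + 1k = 472.565307… → ⌈·⌉ = 473
j=3: r + 2k = 795.257615… → ⌈·⌉ = 796
j=4: r + 3k = 1117.949923… → ⌈·⌉ = 1118
j=5: r + 4k = 1440.642230… → ⌈·⌉ = 1441
j=6: r + 5k = 1763.334538… → ⌈·⌉ = 1764
j=7: r + 6k = 2086.026846… → ⌈·⌉ = 2087
j=8: r + 7k = 2408.719153… → ⌈·⌉ = 2409
j=9: r + 8k = 2731.411461… → ⌈·⌉ = 2732
j=10: r + 9k = 3054.103769… → ⌈·⌉ = 3055
j=11: r + 10k = 3376.796076… → ⌈·⌉ = 3377
j=12: r + 11k = 3699.488384… → ⌈·⌉ = 3700
j=13: r + 12k = 4022.180692… → ⌈·⌉ = 4023

150, 473, 796, 1118, 1441, 1764, 2087, 2409, 2732, 3055, 3377, 3700, 4023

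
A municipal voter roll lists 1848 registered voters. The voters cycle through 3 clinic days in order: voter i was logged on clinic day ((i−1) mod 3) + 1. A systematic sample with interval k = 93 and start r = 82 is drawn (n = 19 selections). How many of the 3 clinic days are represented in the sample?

1

Consecutive selections differ by k = 93, so their clinic day numbers differ by 93 mod 3 = 0.
gcd(93, 3) = 3, so the sample visits 3/3 = 1 distinct residues mod 3.
Start 82 is clinic day 1; the clinic days hit are 1.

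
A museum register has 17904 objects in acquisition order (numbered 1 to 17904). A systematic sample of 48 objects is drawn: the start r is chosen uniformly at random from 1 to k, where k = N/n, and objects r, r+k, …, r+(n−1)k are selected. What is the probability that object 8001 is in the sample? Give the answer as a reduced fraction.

1/373

k = 17904/48 = 373.
Object 8001 is selected iff r ≡ 8001 (mod 373); exactly one such r in {1,…,373}.
Inclusion probability = 1/373.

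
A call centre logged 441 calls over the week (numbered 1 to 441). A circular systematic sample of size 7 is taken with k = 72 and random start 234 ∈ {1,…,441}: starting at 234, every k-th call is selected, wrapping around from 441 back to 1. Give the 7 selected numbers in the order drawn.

234, 306, 378, 9, 81, 153, 225

Selection 1: 234
Selection 2: 234 + 72 = 306
Selection 3: 306 + 72 = 378
Selection 4: 378 + 72 = 450 → 450 − 441 = 9
Selection 5: 9 + 72 = 81
Selection 6: 81 + 72 = 153
Selection 7: 153 + 72 = 225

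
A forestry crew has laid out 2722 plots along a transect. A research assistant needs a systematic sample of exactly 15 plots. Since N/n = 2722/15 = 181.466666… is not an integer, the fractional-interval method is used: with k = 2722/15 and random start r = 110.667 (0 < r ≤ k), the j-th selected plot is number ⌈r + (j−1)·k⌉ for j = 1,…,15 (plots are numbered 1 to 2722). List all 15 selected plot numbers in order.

j=1: r + 0k = 110.667 → ⌈·⌉ = 111
j=2: r + 1k = 292.133666… → ⌈·⌉ = 293
j=3: r + 2k = 473.600333… → ⌈·⌉ = 474
j=4: r + 3k = 655.067 → ⌈·⌉ = 656
j=5: r + 4k = 836.533666… → ⌈·⌉ = 837
j=6: r + 5k = 1018.000333… → ⌈·⌉ = 1019
j=7: r + 6k = 1199.467 → ⌈·⌉ = 1200
j=8: r + 7k = 1380.933666… → ⌈·⌉ = 1381
j=9: r + 8k = 1562.400333… → ⌈·⌉ = 1563
j=10: r + 9k = 1743.867 → ⌈·⌉ = 1744
j=11: r + 10k = 1925.333666… → ⌈·⌉ = 1926
j=12: r + 11k = 2106.800333… → ⌈·⌉ = 2107
j=13: r + 12k = 2288.267 → ⌈·⌉ = 2289
j=14: r + 13k = 2469.733666… → ⌈·⌉ = 2470
j=15: r + 14k = 2651.200333… → ⌈·⌉ = 2652

111, 293, 474, 656, 837, 1019, 1200, 1381, 1563, 1744, 1926, 2107, 2289, 2470, 2652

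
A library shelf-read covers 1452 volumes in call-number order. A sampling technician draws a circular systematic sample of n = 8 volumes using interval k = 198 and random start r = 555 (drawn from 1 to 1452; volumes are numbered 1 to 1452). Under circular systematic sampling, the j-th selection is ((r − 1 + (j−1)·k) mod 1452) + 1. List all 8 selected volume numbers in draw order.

555, 753, 951, 1149, 1347, 93, 291, 489

Selection 1: 555
Selection 2: 555 + 198 = 753
Selection 3: 753 + 198 = 951
Selection 4: 951 + 198 = 1149
Selection 5: 1149 + 198 = 1347
Selection 6: 1347 + 198 = 1545 → 1545 − 1452 = 93
Selection 7: 93 + 198 = 291
Selection 8: 291 + 198 = 489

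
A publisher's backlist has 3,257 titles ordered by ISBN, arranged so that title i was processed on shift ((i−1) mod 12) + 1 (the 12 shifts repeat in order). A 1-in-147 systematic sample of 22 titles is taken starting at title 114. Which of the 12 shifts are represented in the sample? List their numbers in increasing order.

Consecutive selections differ by k = 147, so their shift numbers differ by 147 mod 12 = 3.
gcd(147, 12) = 3, so the sample visits 12/3 = 4 distinct residues mod 12.
Start 114 is shift 6; the shifts hit are 3, 6, 9, 12.

3, 6, 9, 12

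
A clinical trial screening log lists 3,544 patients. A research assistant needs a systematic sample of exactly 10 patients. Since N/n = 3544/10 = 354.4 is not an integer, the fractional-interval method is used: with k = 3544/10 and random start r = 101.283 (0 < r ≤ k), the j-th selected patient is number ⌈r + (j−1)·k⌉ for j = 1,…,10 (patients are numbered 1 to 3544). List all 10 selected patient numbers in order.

102, 456, 811, 1165, 1519, 1874, 2228, 2583, 2937, 3291

j=1: r + 0k = 101.283 → ⌈·⌉ = 102
j=2: r + 1k = 455.683 → ⌈·⌉ = 456
j=3: r + 2k = 810.083 → ⌈·⌉ = 811
j=4: r + 3k = 1164.483 → ⌈·⌉ = 1165
j=5: r + 4k = 1518.883 → ⌈·⌉ = 1519
j=6: r + 5k = 1873.283 → ⌈·⌉ = 1874
j=7: r + 6k = 2227.683 → ⌈·⌉ = 2228
j=8: r + 7k = 2582.083 → ⌈·⌉ = 2583
j=9: r + 8k = 2936.483 → ⌈·⌉ = 2937
j=10: r + 9k = 3290.883 → ⌈·⌉ = 3291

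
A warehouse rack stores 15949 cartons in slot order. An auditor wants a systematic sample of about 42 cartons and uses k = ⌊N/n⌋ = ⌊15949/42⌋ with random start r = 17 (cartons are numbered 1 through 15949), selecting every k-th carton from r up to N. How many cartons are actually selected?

k = ⌊15949/42⌋ = 379
Achieved size = ⌊(15949 − 17)/379⌋ + 1 = ⌊15932/379⌋ + 1 = 42 + 1 = 43
(last selection: 17 + 42×379 = 15935 ≤ 15949; next would be 16314 > 15949)

43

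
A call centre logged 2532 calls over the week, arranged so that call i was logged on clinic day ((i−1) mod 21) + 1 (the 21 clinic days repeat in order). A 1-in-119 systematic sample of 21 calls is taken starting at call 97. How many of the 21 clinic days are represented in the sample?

Consecutive selections differ by k = 119, so their clinic day numbers differ by 119 mod 21 = 14.
gcd(119, 21) = 7, so the sample visits 21/7 = 3 distinct residues mod 21.
Start 97 is clinic day 13; the clinic days hit are 6, 13, 20.

3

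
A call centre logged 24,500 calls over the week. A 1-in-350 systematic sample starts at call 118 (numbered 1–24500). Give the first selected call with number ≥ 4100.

4318

k = 350
Steps past start: ⌈(4100 − 118)/350⌉ = ⌈3982/350⌉ = 12
Selected call: 118 + 12×350 = 4318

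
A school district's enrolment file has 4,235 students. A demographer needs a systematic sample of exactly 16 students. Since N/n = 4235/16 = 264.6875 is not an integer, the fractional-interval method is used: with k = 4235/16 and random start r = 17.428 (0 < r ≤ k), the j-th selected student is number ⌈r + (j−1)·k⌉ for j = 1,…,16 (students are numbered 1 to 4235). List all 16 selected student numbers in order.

18, 283, 547, 812, 1077, 1341, 1606, 1871, 2135, 2400, 2665, 2929, 3194, 3459, 3724, 3988

j=1: r + 0k = 17.428 → ⌈·⌉ = 18
j=2: r + 1k = 282.1155 → ⌈·⌉ = 283
j=3: r + 2k = 546.803 → ⌈·⌉ = 547
j=4: r + 3k = 811.4905 → ⌈·⌉ = 812
j=5: r + 4k = 1076.178 → ⌈·⌉ = 1077
j=6: r + 5k = 1340.8655 → ⌈·⌉ = 1341
j=7: r + 6k = 1605.553 → ⌈·⌉ = 1606
j=8: r + 7k = 1870.2405 → ⌈·⌉ = 1871
j=9: r + 8k = 2134.928 → ⌈·⌉ = 2135
j=10: r + 9k = 2399.6155 → ⌈·⌉ = 2400
j=11: r + 10k = 2664.303 → ⌈·⌉ = 2665
j=12: r + 11k = 2928.9905 → ⌈·⌉ = 2929
j=13: r + 12k = 3193.678 → ⌈·⌉ = 3194
j=14: r + 13k = 3458.3655 → ⌈·⌉ = 3459
j=15: r + 14k = 3723.053 → ⌈·⌉ = 3724
j=16: r + 15k = 3987.7405 → ⌈·⌉ = 3988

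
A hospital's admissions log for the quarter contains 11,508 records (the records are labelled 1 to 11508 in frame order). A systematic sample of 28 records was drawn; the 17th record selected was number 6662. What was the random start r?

86

k = 11508/28 = 411
r = 6662 − (17−1)×411 = 6662 − 6576 = 86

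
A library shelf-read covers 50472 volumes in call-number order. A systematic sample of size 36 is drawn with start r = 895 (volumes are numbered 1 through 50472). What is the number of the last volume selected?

49965

k = 50472/36 = 1402
36th selection = r + (36−1)·k = 895 + 35×1402 = 895 + 49070 = 49965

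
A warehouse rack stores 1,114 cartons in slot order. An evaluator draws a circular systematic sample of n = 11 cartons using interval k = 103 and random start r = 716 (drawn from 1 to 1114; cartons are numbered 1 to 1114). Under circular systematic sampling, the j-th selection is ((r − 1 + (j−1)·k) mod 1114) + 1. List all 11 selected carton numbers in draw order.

Selection 1: 716
Selection 2: 716 + 103 = 819
Selection 3: 819 + 103 = 922
Selection 4: 922 + 103 = 1025
Selection 5: 1025 + 103 = 1128 → 1128 − 1114 = 14
Selection 6: 14 + 103 = 117
Selection 7: 117 + 103 = 220
Selection 8: 220 + 103 = 323
Selection 9: 323 + 103 = 426
Selection 10: 426 + 103 = 529
Selection 11: 529 + 103 = 632

716, 819, 922, 1025, 14, 117, 220, 323, 426, 529, 632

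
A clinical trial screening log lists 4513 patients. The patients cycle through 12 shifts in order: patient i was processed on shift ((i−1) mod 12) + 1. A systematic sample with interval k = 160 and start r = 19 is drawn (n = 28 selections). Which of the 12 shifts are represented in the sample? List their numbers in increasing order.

Consecutive selections differ by k = 160, so their shift numbers differ by 160 mod 12 = 4.
gcd(160, 12) = 4, so the sample visits 12/4 = 3 distinct residues mod 12.
Start 19 is shift 7; the shifts hit are 3, 7, 11.

3, 7, 11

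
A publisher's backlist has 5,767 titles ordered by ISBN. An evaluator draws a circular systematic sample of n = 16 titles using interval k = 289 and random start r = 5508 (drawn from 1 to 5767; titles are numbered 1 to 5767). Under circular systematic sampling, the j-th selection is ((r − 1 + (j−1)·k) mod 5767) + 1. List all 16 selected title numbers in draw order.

Selection 1: 5508
Selection 2: 5508 + 289 = 5797 → 5797 − 5767 = 30
Selection 3: 30 + 289 = 319
Selection 4: 319 + 289 = 608
Selection 5: 608 + 289 = 897
Selection 6: 897 + 289 = 1186
Selection 7: 1186 + 289 = 1475
Selection 8: 1475 + 289 = 1764
Selection 9: 1764 + 289 = 2053
Selection 10: 2053 + 289 = 2342
Selection 11: 2342 + 289 = 2631
Selection 12: 2631 + 289 = 2920
Selection 13: 2920 + 289 = 3209
Selection 14: 3209 + 289 = 3498
Selection 15: 3498 + 289 = 3787
Selection 16: 3787 + 289 = 4076

5508, 30, 319, 608, 897, 1186, 1475, 1764, 2053, 2342, 2631, 2920, 3209, 3498, 3787, 4076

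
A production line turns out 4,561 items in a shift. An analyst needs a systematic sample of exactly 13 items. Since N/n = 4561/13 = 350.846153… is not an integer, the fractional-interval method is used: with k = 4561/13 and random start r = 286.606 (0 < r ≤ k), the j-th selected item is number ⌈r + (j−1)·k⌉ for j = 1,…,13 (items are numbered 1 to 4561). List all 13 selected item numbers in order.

287, 638, 989, 1340, 1690, 2041, 2392, 2743, 3094, 3445, 3796, 4146, 4497

j=1: r + 0k = 286.606 → ⌈·⌉ = 287
j=2: r + 1k = 637.452153… → ⌈·⌉ = 638
j=3: r + 2k = 988.298307… → ⌈·⌉ = 989
j=4: r + 3k = 1339.144461… → ⌈·⌉ = 1340
j=5: r + 4k = 1689.990615… → ⌈·⌉ = 1690
j=6: r + 5k = 2040.836769… → ⌈·⌉ = 2041
j=7: r + 6k = 2391.682923… → ⌈·⌉ = 2392
j=8: r + 7k = 2742.529076… → ⌈·⌉ = 2743
j=9: r + 8k = 3093.375230… → ⌈·⌉ = 3094
j=10: r + 9k = 3444.221384… → ⌈·⌉ = 3445
j=11: r + 10k = 3795.067538… → ⌈·⌉ = 3796
j=12: r + 11k = 4145.913692… → ⌈·⌉ = 4146
j=13: r + 12k = 4496.759846… → ⌈·⌉ = 4497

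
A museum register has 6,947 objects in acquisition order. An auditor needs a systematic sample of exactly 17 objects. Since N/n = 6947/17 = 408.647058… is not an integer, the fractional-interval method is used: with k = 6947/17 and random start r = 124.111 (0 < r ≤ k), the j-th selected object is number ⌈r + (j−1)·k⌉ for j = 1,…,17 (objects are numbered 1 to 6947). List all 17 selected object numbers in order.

j=1: r + 0k = 124.111 → ⌈·⌉ = 125
j=2: r + 1k = 532.758058… → ⌈·⌉ = 533
j=3: r + 2k = 941.405117… → ⌈·⌉ = 942
j=4: r + 3k = 1350.052176… → ⌈·⌉ = 1351
j=5: r + 4k = 1758.699235… → ⌈·⌉ = 1759
j=6: r + 5k = 2167.346294… → ⌈·⌉ = 2168
j=7: r + 6k = 2575.993352… → ⌈·⌉ = 2576
j=8: r + 7k = 2984.640411… → ⌈·⌉ = 2985
j=9: r + 8k = 3393.287470… → ⌈·⌉ = 3394
j=10: r + 9k = 3801.934529… → ⌈·⌉ = 3802
j=11: r + 10k = 4210.581588… → ⌈·⌉ = 4211
j=12: r + 11k = 4619.228647… → ⌈·⌉ = 4620
j=13: r + 12k = 5027.875705… → ⌈·⌉ = 5028
j=14: r + 13k = 5436.522764… → ⌈·⌉ = 5437
j=15: r + 14k = 5845.169823… → ⌈·⌉ = 5846
j=16: r + 15k = 6253.816882… → ⌈·⌉ = 6254
j=17: r + 16k = 6662.463941… → ⌈·⌉ = 6663

125, 533, 942, 1351, 1759, 2168, 2576, 2985, 3394, 3802, 4211, 4620, 5028, 5437, 5846, 6254, 6663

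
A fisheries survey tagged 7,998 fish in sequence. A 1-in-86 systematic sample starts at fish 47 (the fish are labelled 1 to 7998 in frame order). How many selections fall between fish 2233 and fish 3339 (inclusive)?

13

k = 86
First selection ≥ 2233: 47 + ⌈(2233−47)/86⌉·86 = 47 + 26×86 = 2283
Last selection ≤ 3339: 47 + ⌊(3339−47)/86⌋·86 = 47 + 38×86 = 3315
Count = 38 − 26 + 1 = 13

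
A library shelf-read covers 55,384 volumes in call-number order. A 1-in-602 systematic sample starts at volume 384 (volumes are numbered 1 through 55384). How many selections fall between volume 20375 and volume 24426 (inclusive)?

6

k = 602
First selection ≥ 20375: 384 + ⌈(20375−384)/602⌉·602 = 384 + 34×602 = 20852
Last selection ≤ 24426: 384 + ⌊(24426−384)/602⌋·602 = 384 + 39×602 = 23862
Count = 39 − 34 + 1 = 6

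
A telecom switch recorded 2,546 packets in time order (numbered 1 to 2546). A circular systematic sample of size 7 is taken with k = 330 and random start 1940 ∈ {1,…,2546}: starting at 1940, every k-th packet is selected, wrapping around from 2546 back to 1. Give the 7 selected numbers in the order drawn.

Selection 1: 1940
Selection 2: 1940 + 330 = 2270
Selection 3: 2270 + 330 = 2600 → 2600 − 2546 = 54
Selection 4: 54 + 330 = 384
Selection 5: 384 + 330 = 714
Selection 6: 714 + 330 = 1044
Selection 7: 1044 + 330 = 1374

1940, 2270, 54, 384, 714, 1044, 1374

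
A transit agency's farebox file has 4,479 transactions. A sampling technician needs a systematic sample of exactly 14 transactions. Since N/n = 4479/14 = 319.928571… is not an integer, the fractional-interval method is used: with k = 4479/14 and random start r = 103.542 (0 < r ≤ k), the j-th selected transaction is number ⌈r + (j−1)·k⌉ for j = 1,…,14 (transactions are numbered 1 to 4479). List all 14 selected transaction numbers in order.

104, 424, 744, 1064, 1384, 1704, 2024, 2344, 2663, 2983, 3303, 3623, 3943, 4263

j=1: r + 0k = 103.542 → ⌈·⌉ = 104
j=2: r + 1k = 423.470571… → ⌈·⌉ = 424
j=3: r + 2k = 743.399142… → ⌈·⌉ = 744
j=4: r + 3k = 1063.327714… → ⌈·⌉ = 1064
j=5: r + 4k = 1383.256285… → ⌈·⌉ = 1384
j=6: r + 5k = 1703.184857… → ⌈·⌉ = 1704
j=7: r + 6k = 2023.113428… → ⌈·⌉ = 2024
j=8: r + 7k = 2343.042 → ⌈·⌉ = 2344
j=9: r + 8k = 2662.970571… → ⌈·⌉ = 2663
j=10: r + 9k = 2982.899142… → ⌈·⌉ = 2983
j=11: r + 10k = 3302.827714… → ⌈·⌉ = 3303
j=12: r + 11k = 3622.756285… → ⌈·⌉ = 3623
j=13: r + 12k = 3942.684857… → ⌈·⌉ = 3943
j=14: r + 13k = 4262.613428… → ⌈·⌉ = 4263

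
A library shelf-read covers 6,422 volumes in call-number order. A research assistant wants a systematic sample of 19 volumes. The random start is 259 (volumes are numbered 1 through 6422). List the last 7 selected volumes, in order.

4315, 4653, 4991, 5329, 5667, 6005, 6343

k = N/n = 6422/19 = 338
13th selection = 259 + 12×338 = 4315
14th: 4315 + 338 = 4653
15th: 4653 + 338 = 4991
16th: 4991 + 338 = 5329
17th: 5329 + 338 = 5667
18th: 5667 + 338 = 6005
19th: 6005 + 338 = 6343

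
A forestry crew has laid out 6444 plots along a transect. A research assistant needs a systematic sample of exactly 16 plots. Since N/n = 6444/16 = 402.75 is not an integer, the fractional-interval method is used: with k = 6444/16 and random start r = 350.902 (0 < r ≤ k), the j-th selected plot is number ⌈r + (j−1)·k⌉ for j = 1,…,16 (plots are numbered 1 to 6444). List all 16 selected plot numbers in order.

351, 754, 1157, 1560, 1962, 2365, 2768, 3171, 3573, 3976, 4379, 4782, 5184, 5587, 5990, 6393

j=1: r + 0k = 350.902 → ⌈·⌉ = 351
j=2: r + 1k = 753.652 → ⌈·⌉ = 754
j=3: r + 2k = 1156.402 → ⌈·⌉ = 1157
j=4: r + 3k = 1559.152 → ⌈·⌉ = 1560
j=5: r + 4k = 1961.902 → ⌈·⌉ = 1962
j=6: r + 5k = 2364.652 → ⌈·⌉ = 2365
j=7: r + 6k = 2767.402 → ⌈·⌉ = 2768
j=8: r + 7k = 3170.152 → ⌈·⌉ = 3171
j=9: r + 8k = 3572.902 → ⌈·⌉ = 3573
j=10: r + 9k = 3975.652 → ⌈·⌉ = 3976
j=11: r + 10k = 4378.402 → ⌈·⌉ = 4379
j=12: r + 11k = 4781.152 → ⌈·⌉ = 4782
j=13: r + 12k = 5183.902 → ⌈·⌉ = 5184
j=14: r + 13k = 5586.652 → ⌈·⌉ = 5587
j=15: r + 14k = 5989.402 → ⌈·⌉ = 5990
j=16: r + 15k = 6392.152 → ⌈·⌉ = 6393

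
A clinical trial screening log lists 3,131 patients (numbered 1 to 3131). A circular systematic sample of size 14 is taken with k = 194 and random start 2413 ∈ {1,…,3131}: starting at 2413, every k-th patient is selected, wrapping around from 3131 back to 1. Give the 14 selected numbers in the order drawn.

Selection 1: 2413
Selection 2: 2413 + 194 = 2607
Selection 3: 2607 + 194 = 2801
Selection 4: 2801 + 194 = 2995
Selection 5: 2995 + 194 = 3189 → 3189 − 3131 = 58
Selection 6: 58 + 194 = 252
Selection 7: 252 + 194 = 446
Selection 8: 446 + 194 = 640
Selection 9: 640 + 194 = 834
Selection 10: 834 + 194 = 1028
Selection 11: 1028 + 194 = 1222
Selection 12: 1222 + 194 = 1416
Selection 13: 1416 + 194 = 1610
Selection 14: 1610 + 194 = 1804

2413, 2607, 2801, 2995, 58, 252, 446, 640, 834, 1028, 1222, 1416, 1610, 1804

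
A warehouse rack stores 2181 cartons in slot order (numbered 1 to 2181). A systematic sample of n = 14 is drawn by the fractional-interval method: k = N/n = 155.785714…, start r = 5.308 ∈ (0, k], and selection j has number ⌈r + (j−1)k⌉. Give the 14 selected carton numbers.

j=1: r + 0k = 5.308 → ⌈·⌉ = 6
j=2: r + 1k = 161.093714… → ⌈·⌉ = 162
j=3: r + 2k = 316.879428… → ⌈·⌉ = 317
j=4: r + 3k = 472.665142… → ⌈·⌉ = 473
j=5: r + 4k = 628.450857… → ⌈·⌉ = 629
j=6: r + 5k = 784.236571… → ⌈·⌉ = 785
j=7: r + 6k = 940.022285… → ⌈·⌉ = 941
j=8: r + 7k = 1095.808 → ⌈·⌉ = 1096
j=9: r + 8k = 1251.593714… → ⌈·⌉ = 1252
j=10: r + 9k = 1407.379428… → ⌈·⌉ = 1408
j=11: r + 10k = 1563.165142… → ⌈·⌉ = 1564
j=12: r + 11k = 1718.950857… → ⌈·⌉ = 1719
j=13: r + 12k = 1874.736571… → ⌈·⌉ = 1875
j=14: r + 13k = 2030.522285… → ⌈·⌉ = 2031

6, 162, 317, 473, 629, 785, 941, 1096, 1252, 1408, 1564, 1719, 1875, 2031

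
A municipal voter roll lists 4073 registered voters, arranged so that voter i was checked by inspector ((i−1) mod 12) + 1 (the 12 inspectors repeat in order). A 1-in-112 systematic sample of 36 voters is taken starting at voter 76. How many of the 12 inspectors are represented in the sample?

Consecutive selections differ by k = 112, so their inspector numbers differ by 112 mod 12 = 4.
gcd(112, 12) = 4, so the sample visits 12/4 = 3 distinct residues mod 12.
Start 76 is inspector 4; the inspectors hit are 4, 8, 12.

3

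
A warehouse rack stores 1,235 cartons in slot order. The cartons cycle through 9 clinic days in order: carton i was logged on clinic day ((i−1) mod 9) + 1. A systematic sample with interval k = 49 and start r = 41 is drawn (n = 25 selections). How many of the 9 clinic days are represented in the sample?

Consecutive selections differ by k = 49, so their clinic day numbers differ by 49 mod 9 = 4.
gcd(49, 9) = 1, so the sample visits 9/1 = 9 distinct residues mod 9.
Start 41 is clinic day 5; the clinic days hit are 1, 2, 3, 4, 5, 6, 7, 8, 9.

9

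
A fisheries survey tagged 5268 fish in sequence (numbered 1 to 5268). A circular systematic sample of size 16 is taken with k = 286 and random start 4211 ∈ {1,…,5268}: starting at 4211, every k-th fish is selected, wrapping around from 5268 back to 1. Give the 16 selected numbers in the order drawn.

Selection 1: 4211
Selection 2: 4211 + 286 = 4497
Selection 3: 4497 + 286 = 4783
Selection 4: 4783 + 286 = 5069
Selection 5: 5069 + 286 = 5355 → 5355 − 5268 = 87
Selection 6: 87 + 286 = 373
Selection 7: 373 + 286 = 659
Selection 8: 659 + 286 = 945
Selection 9: 945 + 286 = 1231
Selection 10: 1231 + 286 = 1517
Selection 11: 1517 + 286 = 1803
Selection 12: 1803 + 286 = 2089
Selection 13: 2089 + 286 = 2375
Selection 14: 2375 + 286 = 2661
Selection 15: 2661 + 286 = 2947
Selection 16: 2947 + 286 = 3233

4211, 4497, 4783, 5069, 87, 373, 659, 945, 1231, 1517, 1803, 2089, 2375, 2661, 2947, 3233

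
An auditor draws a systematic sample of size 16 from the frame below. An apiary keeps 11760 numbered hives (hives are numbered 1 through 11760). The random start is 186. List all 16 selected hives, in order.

k = N/n = 11760/16 = 735
hive 1: 186
hive 2: 186 + 735 = 921
hive 3: 921 + 735 = 1656
hive 4: 1656 + 735 = 2391
hive 5: 2391 + 735 = 3126
hive 6: 3126 + 735 = 3861
hive 7: 3861 + 735 = 4596
hive 8: 4596 + 735 = 5331
hive 9: 5331 + 735 = 6066
hive 10: 6066 + 735 = 6801
hive 11: 6801 + 735 = 7536
hive 12: 7536 + 735 = 8271
hive 13: 8271 + 735 = 9006
hive 14: 9006 + 735 = 9741
hive 15: 9741 + 735 = 10476
hive 16: 10476 + 735 = 11211

186, 921, 1656, 2391, 3126, 3861, 4596, 5331, 6066, 6801, 7536, 8271, 9006, 9741, 10476, 11211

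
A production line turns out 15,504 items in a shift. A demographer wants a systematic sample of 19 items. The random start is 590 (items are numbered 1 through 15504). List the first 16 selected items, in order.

k = N/n = 15504/19 = 816
item 1: 590
item 2: 590 + 816 = 1406
item 3: 1406 + 816 = 2222
item 4: 2222 + 816 = 3038
item 5: 3038 + 816 = 3854
item 6: 3854 + 816 = 4670
item 7: 4670 + 816 = 5486
item 8: 5486 + 816 = 6302
item 9: 6302 + 816 = 7118
item 10: 7118 + 816 = 7934
item 11: 7934 + 816 = 8750
item 12: 8750 + 816 = 9566
item 13: 9566 + 816 = 10382
item 14: 10382 + 816 = 11198
item 15: 11198 + 816 = 12014
item 16: 12014 + 816 = 12830

590, 1406, 2222, 3038, 3854, 4670, 5486, 6302, 7118, 7934, 8750, 9566, 10382, 11198, 12014, 12830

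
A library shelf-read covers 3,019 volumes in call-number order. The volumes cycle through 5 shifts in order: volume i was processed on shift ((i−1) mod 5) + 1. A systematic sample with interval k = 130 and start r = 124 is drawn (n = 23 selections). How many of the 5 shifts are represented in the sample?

Consecutive selections differ by k = 130, so their shift numbers differ by 130 mod 5 = 0.
gcd(130, 5) = 5, so the sample visits 5/5 = 1 distinct residues mod 5.
Start 124 is shift 4; the shifts hit are 4.

1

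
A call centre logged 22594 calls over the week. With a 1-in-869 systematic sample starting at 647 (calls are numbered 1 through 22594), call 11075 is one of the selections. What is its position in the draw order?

13

k = 869
position = (11075 − 647)/869 + 1 = 10428/869 + 1 = 12 + 1 = 13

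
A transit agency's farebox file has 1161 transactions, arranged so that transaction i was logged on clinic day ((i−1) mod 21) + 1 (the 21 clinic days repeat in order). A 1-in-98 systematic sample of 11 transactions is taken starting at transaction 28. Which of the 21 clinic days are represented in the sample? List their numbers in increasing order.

Consecutive selections differ by k = 98, so their clinic day numbers differ by 98 mod 21 = 14.
gcd(98, 21) = 7, so the sample visits 21/7 = 3 distinct residues mod 21.
Start 28 is clinic day 7; the clinic days hit are 7, 14, 21.

7, 14, 21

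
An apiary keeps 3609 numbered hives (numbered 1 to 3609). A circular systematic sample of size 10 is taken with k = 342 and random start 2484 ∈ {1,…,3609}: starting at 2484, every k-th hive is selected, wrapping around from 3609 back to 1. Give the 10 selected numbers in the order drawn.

2484, 2826, 3168, 3510, 243, 585, 927, 1269, 1611, 1953

Selection 1: 2484
Selection 2: 2484 + 342 = 2826
Selection 3: 2826 + 342 = 3168
Selection 4: 3168 + 342 = 3510
Selection 5: 3510 + 342 = 3852 → 3852 − 3609 = 243
Selection 6: 243 + 342 = 585
Selection 7: 585 + 342 = 927
Selection 8: 927 + 342 = 1269
Selection 9: 1269 + 342 = 1611
Selection 10: 1611 + 342 = 1953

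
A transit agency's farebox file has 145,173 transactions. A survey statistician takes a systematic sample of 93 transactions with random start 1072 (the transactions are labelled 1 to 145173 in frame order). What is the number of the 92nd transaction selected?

k = 145173/93 = 1561
92nd selection = r + (92−1)·k = 1072 + 91×1561 = 1072 + 142051 = 143123

143123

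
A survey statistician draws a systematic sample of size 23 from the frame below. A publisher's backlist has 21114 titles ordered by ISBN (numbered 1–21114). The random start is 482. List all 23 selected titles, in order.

482, 1400, 2318, 3236, 4154, 5072, 5990, 6908, 7826, 8744, 9662, 10580, 11498, 12416, 13334, 14252, 15170, 16088, 17006, 17924, 18842, 19760, 20678

k = N/n = 21114/23 = 918
title 1: 482
title 2: 482 + 918 = 1400
title 3: 1400 + 918 = 2318
title 4: 2318 + 918 = 3236
title 5: 3236 + 918 = 4154
title 6: 4154 + 918 = 5072
title 7: 5072 + 918 = 5990
title 8: 5990 + 918 = 6908
title 9: 6908 + 918 = 7826
title 10: 7826 + 918 = 8744
title 11: 8744 + 918 = 9662
title 12: 9662 + 918 = 10580
title 13: 10580 + 918 = 11498
title 14: 11498 + 918 = 12416
title 15: 12416 + 918 = 13334
title 16: 13334 + 918 = 14252
title 17: 14252 + 918 = 15170
title 18: 15170 + 918 = 16088
title 19: 16088 + 918 = 17006
title 20: 17006 + 918 = 17924
title 21: 17924 + 918 = 18842
title 22: 18842 + 918 = 19760
title 23: 19760 + 918 = 20678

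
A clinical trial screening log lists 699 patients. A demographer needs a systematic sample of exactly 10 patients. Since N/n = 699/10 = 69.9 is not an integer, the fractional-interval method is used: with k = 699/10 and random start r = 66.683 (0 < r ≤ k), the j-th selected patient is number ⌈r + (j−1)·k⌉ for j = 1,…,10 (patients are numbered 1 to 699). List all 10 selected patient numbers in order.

67, 137, 207, 277, 347, 417, 487, 556, 626, 696

j=1: r + 0k = 66.683 → ⌈·⌉ = 67
j=2: r + 1k = 136.583 → ⌈·⌉ = 137
j=3: r + 2k = 206.483 → ⌈·⌉ = 207
j=4: r + 3k = 276.383 → ⌈·⌉ = 277
j=5: r + 4k = 346.283 → ⌈·⌉ = 347
j=6: r + 5k = 416.183 → ⌈·⌉ = 417
j=7: r + 6k = 486.083 → ⌈·⌉ = 487
j=8: r + 7k = 555.983 → ⌈·⌉ = 556
j=9: r + 8k = 625.883 → ⌈·⌉ = 626
j=10: r + 9k = 695.783 → ⌈·⌉ = 696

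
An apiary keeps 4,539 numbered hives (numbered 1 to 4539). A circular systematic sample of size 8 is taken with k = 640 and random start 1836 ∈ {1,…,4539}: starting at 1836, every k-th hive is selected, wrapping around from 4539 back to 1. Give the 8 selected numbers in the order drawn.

1836, 2476, 3116, 3756, 4396, 497, 1137, 1777

Selection 1: 1836
Selection 2: 1836 + 640 = 2476
Selection 3: 2476 + 640 = 3116
Selection 4: 3116 + 640 = 3756
Selection 5: 3756 + 640 = 4396
Selection 6: 4396 + 640 = 5036 → 5036 − 4539 = 497
Selection 7: 497 + 640 = 1137
Selection 8: 1137 + 640 = 1777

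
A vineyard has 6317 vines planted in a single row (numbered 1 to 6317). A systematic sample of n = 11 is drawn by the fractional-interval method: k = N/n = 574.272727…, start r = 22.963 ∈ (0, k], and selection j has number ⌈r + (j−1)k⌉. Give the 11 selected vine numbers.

j=1: r + 0k = 22.963 → ⌈·⌉ = 23
j=2: r + 1k = 597.235727… → ⌈·⌉ = 598
j=3: r + 2k = 1171.508454… → ⌈·⌉ = 1172
j=4: r + 3k = 1745.781181… → ⌈·⌉ = 1746
j=5: r + 4k = 2320.053909… → ⌈·⌉ = 2321
j=6: r + 5k = 2894.326636… → ⌈·⌉ = 2895
j=7: r + 6k = 3468.599363… → ⌈·⌉ = 3469
j=8: r + 7k = 4042.872090… → ⌈·⌉ = 4043
j=9: r + 8k = 4617.144818… → ⌈·⌉ = 4618
j=10: r + 9k = 5191.417545… → ⌈·⌉ = 5192
j=11: r + 10k = 5765.690272… → ⌈·⌉ = 5766

23, 598, 1172, 1746, 2321, 2895, 3469, 4043, 4618, 5192, 5766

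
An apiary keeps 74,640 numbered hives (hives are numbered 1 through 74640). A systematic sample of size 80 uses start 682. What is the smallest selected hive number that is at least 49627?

50131

k = 74640/80 = 933
Steps past start: ⌈(49627 − 682)/933⌉ = ⌈48945/933⌉ = 53
Selected hive: 682 + 53×933 = 50131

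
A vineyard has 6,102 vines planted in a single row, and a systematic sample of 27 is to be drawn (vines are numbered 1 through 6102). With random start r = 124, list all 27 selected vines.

124, 350, 576, 802, 1028, 1254, 1480, 1706, 1932, 2158, 2384, 2610, 2836, 3062, 3288, 3514, 3740, 3966, 4192, 4418, 4644, 4870, 5096, 5322, 5548, 5774, 6000

k = N/n = 6102/27 = 226
vine 1: 124
vine 2: 124 + 226 = 350
vine 3: 350 + 226 = 576
vine 4: 576 + 226 = 802
vine 5: 802 + 226 = 1028
vine 6: 1028 + 226 = 1254
vine 7: 1254 + 226 = 1480
vine 8: 1480 + 226 = 1706
vine 9: 1706 + 226 = 1932
vine 10: 1932 + 226 = 2158
vine 11: 2158 + 226 = 2384
vine 12: 2384 + 226 = 2610
vine 13: 2610 + 226 = 2836
vine 14: 2836 + 226 = 3062
vine 15: 3062 + 226 = 3288
vine 16: 3288 + 226 = 3514
vine 17: 3514 + 226 = 3740
vine 18: 3740 + 226 = 3966
vine 19: 3966 + 226 = 4192
vine 20: 4192 + 226 = 4418
vine 21: 4418 + 226 = 4644
vine 22: 4644 + 226 = 4870
vine 23: 4870 + 226 = 5096
vine 24: 5096 + 226 = 5322
vine 25: 5322 + 226 = 5548
vine 26: 5548 + 226 = 5774
vine 27: 5774 + 226 = 6000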